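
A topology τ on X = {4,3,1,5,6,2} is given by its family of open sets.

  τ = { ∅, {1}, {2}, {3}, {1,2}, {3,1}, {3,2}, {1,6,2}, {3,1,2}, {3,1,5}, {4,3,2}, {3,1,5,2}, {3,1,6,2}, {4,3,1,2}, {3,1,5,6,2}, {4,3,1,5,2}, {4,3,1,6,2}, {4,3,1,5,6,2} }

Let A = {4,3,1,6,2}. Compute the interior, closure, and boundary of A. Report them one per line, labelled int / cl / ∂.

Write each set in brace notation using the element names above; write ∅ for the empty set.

int(A) = {4,3,1,6,2}
cl(A)  = {4,3,1,5,6,2}
∂A     = {5}

open subsets of A: ∅, {1}, {2}, {3}, {3,1}, {3,2}, {1,2}, {4,3,2}, {3,1,2}, {1,6,2}, {4,3,1,2}, {3,1,6,2}, {4,3,1,6,2}; so int(A) = {4,3,1,6,2}
closure: X∖int(X∖A) = X∖∅ = {4,3,1,5,6,2}
∂A = {4,3,1,5,6,2} minus {4,3,1,6,2} = {5}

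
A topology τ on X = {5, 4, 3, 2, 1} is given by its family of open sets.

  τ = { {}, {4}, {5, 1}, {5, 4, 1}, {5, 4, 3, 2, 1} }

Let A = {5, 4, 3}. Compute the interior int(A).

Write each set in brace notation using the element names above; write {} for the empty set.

{4}

U open, U⊆A: {}, {4}. int(A) = ⋃ = {4}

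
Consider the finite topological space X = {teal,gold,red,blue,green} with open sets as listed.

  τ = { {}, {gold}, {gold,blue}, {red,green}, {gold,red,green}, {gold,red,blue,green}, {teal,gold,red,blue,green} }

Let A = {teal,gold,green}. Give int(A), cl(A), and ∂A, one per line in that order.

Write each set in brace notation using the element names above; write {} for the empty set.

opens ⊆ A: {}, {gold}; union → int = {gold}
complement {red,blue}; its interior {}; cl(A) = X∖{} = {teal,gold,red,blue,green}
boundary = {teal,gold,red,blue,green} ∖ {gold} = {teal,red,blue,green}

int(A) = {gold}
cl(A)  = {teal,gold,red,blue,green}
∂A     = {teal,red,blue,green}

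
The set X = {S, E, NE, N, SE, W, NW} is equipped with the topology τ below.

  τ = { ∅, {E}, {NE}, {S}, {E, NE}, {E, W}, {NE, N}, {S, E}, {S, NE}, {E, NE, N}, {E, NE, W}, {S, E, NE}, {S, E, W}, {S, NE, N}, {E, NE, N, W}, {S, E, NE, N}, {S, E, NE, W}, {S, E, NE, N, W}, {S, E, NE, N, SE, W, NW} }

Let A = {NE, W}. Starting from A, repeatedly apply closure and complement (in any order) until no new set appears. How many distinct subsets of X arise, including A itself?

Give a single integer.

10

complement {S, E, N, SE, NW}; its interior {S, E}; cl(A) = X∖{S, E} = {NE, N, SE, W, NW}
With k = closure, c = complement:
  1. A     = {NE, W}
  2. kA    = {NE, N, SE, W, NW}
  3. cA    = {S, E, N, SE, NW}
  4. ckA   = {S, E}
  5. kcA   = {S, E, N, SE, W, NW}
  6. kckA  = {S, E, SE, W, NW}
  7. ckcA  = {NE}
  8. ckckA = {NE, N}
  9. kckcA = {NE, N, SE, NW}
  10. ckckcA = {S, E, W}
k, c of each give nothing new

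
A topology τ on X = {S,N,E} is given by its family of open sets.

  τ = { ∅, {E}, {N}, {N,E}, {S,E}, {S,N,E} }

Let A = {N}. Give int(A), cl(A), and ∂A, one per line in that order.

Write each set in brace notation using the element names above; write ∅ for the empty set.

open subsets of A: ∅, {N}; so int(A) = {N}
closure: X∖int(X∖A) = X∖{S,E} = {N}
∂A = {N} minus {N} = ∅

int(A) = {N}
cl(A)  = {N}
∂A     = ∅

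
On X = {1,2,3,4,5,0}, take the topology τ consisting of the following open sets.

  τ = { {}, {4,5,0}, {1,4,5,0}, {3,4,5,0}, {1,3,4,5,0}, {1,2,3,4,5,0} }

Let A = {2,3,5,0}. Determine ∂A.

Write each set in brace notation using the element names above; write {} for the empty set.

opens ⊆ A: {}; union → int = {}
complement {1,4}; its interior {}; cl(A) = X∖{} = {1,2,3,4,5,0}
boundary = {1,2,3,4,5,0} ∖ {} = {1,2,3,4,5,0}

{1,2,3,4,5,0}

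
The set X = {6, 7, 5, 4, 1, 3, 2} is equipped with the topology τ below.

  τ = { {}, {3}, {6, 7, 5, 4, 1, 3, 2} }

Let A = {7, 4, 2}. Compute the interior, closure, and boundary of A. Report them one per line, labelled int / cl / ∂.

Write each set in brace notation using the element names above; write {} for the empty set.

int(A) = {}
cl(A)  = {6, 7, 5, 4, 1, 2}
∂A     = {6, 7, 5, 4, 1, 2}

U open, U⊆A: {}. int(A) = ⋃ = {}
X∖A={6, 5, 1, 3}, int(X∖A)={3}, hence cl(A)={6, 7, 5, 4, 1, 2}
∂A: remove int from cl → {6, 7, 5, 4, 1, 2}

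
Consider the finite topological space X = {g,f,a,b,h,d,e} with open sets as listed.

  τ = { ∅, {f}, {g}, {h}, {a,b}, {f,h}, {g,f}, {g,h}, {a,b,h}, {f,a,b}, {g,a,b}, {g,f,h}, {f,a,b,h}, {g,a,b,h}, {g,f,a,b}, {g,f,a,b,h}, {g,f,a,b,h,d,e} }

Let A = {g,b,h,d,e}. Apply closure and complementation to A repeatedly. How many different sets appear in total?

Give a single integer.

10

X∖A={f,a}, int(X∖A)={f}, hence cl(A)={g,a,b,h,d,e}
Orbit (k=closure, c=complement):
  1. A     = {g,b,h,d,e}
  2. kA    = {g,a,b,h,d,e}
  3. cA    = {f,a}
  4. ckA   = {f}
  5. kcA   = {f,a,b,d,e}
  6. kckA  = {f,d,e}
  7. ckcA  = {g,h}
  8. ckckA = {g,a,b,h}
  9. kckcA = {g,h,d,e}
  10. ckckcA = {f,a,b}
(closed under both — stop)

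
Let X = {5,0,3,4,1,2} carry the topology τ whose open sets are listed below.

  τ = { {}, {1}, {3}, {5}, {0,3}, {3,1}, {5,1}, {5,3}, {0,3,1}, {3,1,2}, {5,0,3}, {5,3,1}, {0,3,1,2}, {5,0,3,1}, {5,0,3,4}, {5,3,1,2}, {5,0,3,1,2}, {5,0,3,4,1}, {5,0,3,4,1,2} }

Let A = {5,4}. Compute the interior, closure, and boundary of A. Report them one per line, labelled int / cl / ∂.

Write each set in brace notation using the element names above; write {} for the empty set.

opens ⊆ A: {}, {5}; union → int = {5}
complement {0,3,1,2}; its interior {0,3,1,2}; cl(A) = X∖{0,3,1,2} = {5,4}
boundary = {5,4} ∖ {5} = {4}

int(A) = {5}
cl(A)  = {5,4}
∂A     = {4}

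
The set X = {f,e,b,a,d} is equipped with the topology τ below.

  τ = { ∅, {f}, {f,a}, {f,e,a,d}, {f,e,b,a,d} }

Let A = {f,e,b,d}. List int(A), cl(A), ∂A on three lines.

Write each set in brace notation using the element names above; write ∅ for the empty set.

U open, U⊆A: ∅, {f}. int(A) = ⋃ = {f}
X∖A={a}, int(X∖A)=∅, hence cl(A)={f,e,b,a,d}
∂A: remove int from cl → {e,b,a,d}

int(A) = {f}
cl(A)  = {f,e,b,a,d}
∂A     = {e,b,a,d}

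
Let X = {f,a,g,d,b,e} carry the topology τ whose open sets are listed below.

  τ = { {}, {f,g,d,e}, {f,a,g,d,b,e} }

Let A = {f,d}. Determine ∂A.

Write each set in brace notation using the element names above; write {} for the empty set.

{f,a,g,d,b,e}

interior: largest open inside A is {} (from {})
cl via duality: int({a,g,b,e}) = {}, so X∖{} = {f,a,g,d,b,e}
cl∖int = {f,a,g,d,b,e}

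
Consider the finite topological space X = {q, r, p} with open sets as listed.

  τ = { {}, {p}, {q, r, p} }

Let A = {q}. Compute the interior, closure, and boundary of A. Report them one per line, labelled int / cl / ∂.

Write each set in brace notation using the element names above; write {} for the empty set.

open subsets of A: {}; so int(A) = {}
closure: X∖int(X∖A) = X∖{p} = {q, r}
∂A = {q, r} minus {} = {q, r}

int(A) = {}
cl(A)  = {q, r}
∂A     = {q, r}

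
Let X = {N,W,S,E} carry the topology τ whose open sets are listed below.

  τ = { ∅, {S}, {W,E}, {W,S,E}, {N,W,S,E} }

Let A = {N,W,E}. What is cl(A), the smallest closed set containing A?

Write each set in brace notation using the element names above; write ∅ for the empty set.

{N,W,E}

complement {S}; its interior {S}; cl(A) = X∖{S} = {N,W,E}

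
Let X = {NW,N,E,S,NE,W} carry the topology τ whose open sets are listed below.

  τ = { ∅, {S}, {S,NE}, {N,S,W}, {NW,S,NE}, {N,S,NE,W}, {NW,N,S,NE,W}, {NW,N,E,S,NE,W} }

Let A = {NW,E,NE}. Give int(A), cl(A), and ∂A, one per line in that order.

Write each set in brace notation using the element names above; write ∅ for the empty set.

int(A) = ∅
cl(A)  = {NW,E,NE}
∂A     = {NW,E,NE}

opens ⊆ A: ∅; union → int = ∅
complement {N,S,W}; its interior {N,S,W}; cl(A) = X∖{N,S,W} = {NW,E,NE}
boundary = {NW,E,NE} ∖ ∅ = {NW,E,NE}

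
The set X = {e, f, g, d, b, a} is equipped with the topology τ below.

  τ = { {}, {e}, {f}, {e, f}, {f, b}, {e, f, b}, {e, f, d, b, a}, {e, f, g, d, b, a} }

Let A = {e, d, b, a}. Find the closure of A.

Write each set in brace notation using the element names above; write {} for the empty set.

{e, g, d, b, a}

X∖A={f, g}, int(X∖A)={f}, hence cl(A)={e, g, d, b, a}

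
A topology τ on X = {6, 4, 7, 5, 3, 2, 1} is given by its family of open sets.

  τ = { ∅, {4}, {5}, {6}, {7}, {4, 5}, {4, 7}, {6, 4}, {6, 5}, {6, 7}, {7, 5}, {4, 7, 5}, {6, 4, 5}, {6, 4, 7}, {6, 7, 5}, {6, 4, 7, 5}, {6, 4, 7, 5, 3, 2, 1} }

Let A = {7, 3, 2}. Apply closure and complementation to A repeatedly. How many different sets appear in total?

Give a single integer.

X∖A={6, 4, 5, 1}, int(X∖A)={6, 4, 5}, hence cl(A)={7, 3, 2, 1}
Orbit (k=closure, c=complement):
  1. A     = {7, 3, 2}
  2. kA    = {7, 3, 2, 1}
  3. cA    = {6, 4, 5, 1}
  4. ckA   = {6, 4, 5}
  5. kcA   = {6, 4, 5, 3, 2, 1}
  6. ckcA  = {7}
(closed under both — stop)

6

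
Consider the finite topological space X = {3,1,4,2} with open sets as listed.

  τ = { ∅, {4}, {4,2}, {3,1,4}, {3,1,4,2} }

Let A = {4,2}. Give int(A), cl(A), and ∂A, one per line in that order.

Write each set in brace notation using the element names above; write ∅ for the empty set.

int(A) = {4,2}
cl(A)  = {3,1,4,2}
∂A     = {3,1}

U open, U⊆A: ∅, {4}, {4,2}. int(A) = ⋃ = {4,2}
X∖A={3,1}, int(X∖A)=∅, hence cl(A)={3,1,4,2}
∂A: remove int from cl → {3,1}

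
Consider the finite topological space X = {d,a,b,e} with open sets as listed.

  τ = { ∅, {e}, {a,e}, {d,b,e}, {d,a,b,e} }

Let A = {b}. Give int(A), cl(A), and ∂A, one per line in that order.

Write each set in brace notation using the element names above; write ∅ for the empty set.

interior: largest open inside A is ∅ (from ∅)
cl via duality: int({d,a,e}) = {a,e}, so X∖{a,e} = {d,b}
cl∖int = {d,b}

int(A) = ∅
cl(A)  = {d,b}
∂A     = {d,b}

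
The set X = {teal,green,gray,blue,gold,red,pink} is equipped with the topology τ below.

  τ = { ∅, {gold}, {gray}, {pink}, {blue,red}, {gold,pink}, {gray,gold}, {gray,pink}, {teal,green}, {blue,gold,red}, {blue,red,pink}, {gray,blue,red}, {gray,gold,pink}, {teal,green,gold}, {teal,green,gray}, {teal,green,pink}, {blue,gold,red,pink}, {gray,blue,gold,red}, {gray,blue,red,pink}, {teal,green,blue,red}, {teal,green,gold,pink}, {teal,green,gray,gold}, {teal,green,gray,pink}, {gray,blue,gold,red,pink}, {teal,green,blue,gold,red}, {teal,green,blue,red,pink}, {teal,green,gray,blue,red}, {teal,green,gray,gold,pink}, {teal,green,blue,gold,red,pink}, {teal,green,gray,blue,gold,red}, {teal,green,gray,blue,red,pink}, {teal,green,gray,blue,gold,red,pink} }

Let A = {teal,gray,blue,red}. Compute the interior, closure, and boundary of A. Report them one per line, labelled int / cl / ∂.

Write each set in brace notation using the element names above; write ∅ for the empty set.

int(A) = {gray,blue,red}
cl(A)  = {teal,green,gray,blue,red}
∂A     = {teal,green}

open subsets of A: ∅, {gray}, {blue,red}, {gray,blue,red}; so int(A) = {gray,blue,red}
closure: X∖int(X∖A) = X∖{gold,pink} = {teal,green,gray,blue,red}
∂A = {teal,green,gray,blue,red} minus {gray,blue,red} = {teal,green}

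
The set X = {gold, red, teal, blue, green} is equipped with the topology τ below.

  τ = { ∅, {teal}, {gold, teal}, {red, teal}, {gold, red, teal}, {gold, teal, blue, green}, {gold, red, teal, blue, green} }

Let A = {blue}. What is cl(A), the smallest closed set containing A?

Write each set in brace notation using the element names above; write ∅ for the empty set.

{blue, green}

cl via duality: int({gold, red, teal, green}) = {gold, red, teal}, so X∖{gold, red, teal} = {blue, green}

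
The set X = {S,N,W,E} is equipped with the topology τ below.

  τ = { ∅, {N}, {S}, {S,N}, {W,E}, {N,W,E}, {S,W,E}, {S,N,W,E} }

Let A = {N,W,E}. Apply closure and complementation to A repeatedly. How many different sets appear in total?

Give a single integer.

2

closure: X∖int(X∖A) = X∖{S} = {N,W,E}
Let k=closure and c=complement:
  1. A     = {N,W,E}
  2. cA    = {S}
— saturated at 2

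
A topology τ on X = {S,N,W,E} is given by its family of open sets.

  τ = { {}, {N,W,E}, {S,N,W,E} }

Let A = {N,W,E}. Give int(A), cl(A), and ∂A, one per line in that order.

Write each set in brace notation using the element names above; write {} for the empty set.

int(A) = {N,W,E}
cl(A)  = {S,N,W,E}
∂A     = {S}

open subsets of A: {}, {N,W,E}; so int(A) = {N,W,E}
closure: X∖int(X∖A) = X∖{} = {S,N,W,E}
∂A = {S,N,W,E} minus {N,W,E} = {S}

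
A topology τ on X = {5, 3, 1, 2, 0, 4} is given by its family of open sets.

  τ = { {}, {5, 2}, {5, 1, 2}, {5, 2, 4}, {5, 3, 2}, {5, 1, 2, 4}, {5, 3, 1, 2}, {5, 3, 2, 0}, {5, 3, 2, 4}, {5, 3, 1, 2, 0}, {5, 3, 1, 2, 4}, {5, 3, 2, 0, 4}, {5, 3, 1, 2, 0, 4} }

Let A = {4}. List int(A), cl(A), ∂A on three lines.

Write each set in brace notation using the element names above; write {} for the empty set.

int(A) = {}
cl(A)  = {4}
∂A     = {4}

open subsets of A: {}; so int(A) = {}
closure: X∖int(X∖A) = X∖{5, 3, 1, 2, 0} = {4}
∂A = {4} minus {} = {4}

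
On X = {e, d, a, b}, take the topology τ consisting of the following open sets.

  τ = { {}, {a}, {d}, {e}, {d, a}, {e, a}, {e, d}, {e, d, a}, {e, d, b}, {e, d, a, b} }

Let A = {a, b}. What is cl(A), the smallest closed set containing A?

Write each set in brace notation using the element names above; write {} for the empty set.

{a, b}

complement {e, d}; its interior {e, d}; cl(A) = X∖{e, d} = {a, b}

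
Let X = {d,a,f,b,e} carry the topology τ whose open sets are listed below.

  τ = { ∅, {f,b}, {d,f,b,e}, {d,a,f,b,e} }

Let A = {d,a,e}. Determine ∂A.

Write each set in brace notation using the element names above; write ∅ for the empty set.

{d,a,e}

opens ⊆ A: ∅; union → int = ∅
complement {f,b}; its interior {f,b}; cl(A) = X∖{f,b} = {d,a,e}
boundary = {d,a,e} ∖ ∅ = {d,a,e}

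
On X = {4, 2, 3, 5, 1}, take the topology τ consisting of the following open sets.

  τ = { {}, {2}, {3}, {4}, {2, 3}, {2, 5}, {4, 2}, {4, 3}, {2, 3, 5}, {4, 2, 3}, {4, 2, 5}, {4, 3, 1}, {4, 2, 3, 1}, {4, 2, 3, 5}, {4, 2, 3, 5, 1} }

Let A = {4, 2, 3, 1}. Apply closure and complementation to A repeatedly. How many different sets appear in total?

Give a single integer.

4

closure: X∖int(X∖A) = X∖{} = {4, 2, 3, 5, 1}
Let k=closure and c=complement:
  1. A     = {4, 2, 3, 1}
  2. kA    = {4, 2, 3, 5, 1}
  3. cA    = {5}
  4. ckA   = {}
— saturated at 4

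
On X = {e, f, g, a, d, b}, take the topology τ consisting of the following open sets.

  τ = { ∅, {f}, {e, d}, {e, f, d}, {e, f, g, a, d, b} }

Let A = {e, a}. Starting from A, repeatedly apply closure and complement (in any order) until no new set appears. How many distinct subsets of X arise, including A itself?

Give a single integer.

cl via duality: int({f, g, d, b}) = {f}, so X∖{f} = {e, g, a, d, b}
Write k for closure, c for complement:
  1. A     = {e, a}
  2. kA    = {e, g, a, d, b}
  3. cA    = {f, g, d, b}
  4. ckA   = {f}
  5. kcA   = {e, f, g, a, d, b}
  6. kckA  = {f, g, a, b}
  7. ckcA  = ∅
  8. ckckA = {e, d}
applying k or c yields no new set

8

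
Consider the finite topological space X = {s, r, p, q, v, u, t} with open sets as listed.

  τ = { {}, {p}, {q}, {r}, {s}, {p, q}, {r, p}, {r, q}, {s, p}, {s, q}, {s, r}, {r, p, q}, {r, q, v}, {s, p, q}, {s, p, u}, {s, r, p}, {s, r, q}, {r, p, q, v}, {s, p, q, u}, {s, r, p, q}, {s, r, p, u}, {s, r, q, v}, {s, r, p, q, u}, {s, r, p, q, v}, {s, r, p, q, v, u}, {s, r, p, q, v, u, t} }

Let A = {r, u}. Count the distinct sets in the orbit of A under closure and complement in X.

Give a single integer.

closure: X∖int(X∖A) = X∖{s, p, q} = {r, v, u, t}
Let k=closure and c=complement:
  1. A     = {r, u}
  2. kA    = {r, v, u, t}
  3. cA    = {s, p, q, v, t}
  4. ckA   = {s, p, q}
  5. kcA   = {s, p, q, v, u, t}
  6. ckcA  = {r}
  7. kckcA = {r, v, t}
  8. ckckcA = {s, p, q, u}
— saturated at 8

8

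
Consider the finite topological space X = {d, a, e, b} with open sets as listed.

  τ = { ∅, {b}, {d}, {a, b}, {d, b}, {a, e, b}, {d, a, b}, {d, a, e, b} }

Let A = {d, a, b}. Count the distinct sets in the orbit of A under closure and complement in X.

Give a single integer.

4

X∖A={e}, int(X∖A)=∅, hence cl(A)={d, a, e, b}
Orbit (k=closure, c=complement):
  1. A     = {d, a, b}
  2. kA    = {d, a, e, b}
  3. cA    = {e}
  4. ckA   = ∅
(closed under both — stop)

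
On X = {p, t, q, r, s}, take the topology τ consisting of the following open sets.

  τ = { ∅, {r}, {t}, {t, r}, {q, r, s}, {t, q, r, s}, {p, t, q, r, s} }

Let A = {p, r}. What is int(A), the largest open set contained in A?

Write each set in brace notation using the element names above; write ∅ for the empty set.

U open, U⊆A: ∅, {r}. int(A) = ⋃ = {r}

{r}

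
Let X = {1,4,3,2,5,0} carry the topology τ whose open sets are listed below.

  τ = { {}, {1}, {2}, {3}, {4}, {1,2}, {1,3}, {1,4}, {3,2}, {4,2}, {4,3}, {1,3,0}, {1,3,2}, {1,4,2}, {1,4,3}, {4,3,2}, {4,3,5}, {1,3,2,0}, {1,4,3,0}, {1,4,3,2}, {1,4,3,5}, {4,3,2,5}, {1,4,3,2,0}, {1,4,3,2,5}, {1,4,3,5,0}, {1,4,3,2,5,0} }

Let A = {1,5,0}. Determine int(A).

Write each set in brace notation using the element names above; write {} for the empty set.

{1}

opens ⊆ A: {}, {1}; union → int = {1}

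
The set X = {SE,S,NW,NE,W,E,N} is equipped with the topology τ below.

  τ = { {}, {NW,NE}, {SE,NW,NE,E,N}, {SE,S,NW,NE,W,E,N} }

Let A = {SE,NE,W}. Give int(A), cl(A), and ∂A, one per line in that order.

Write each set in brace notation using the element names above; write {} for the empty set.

opens ⊆ A: {}; union → int = {}
complement {S,NW,E,N}; its interior {}; cl(A) = X∖{} = {SE,S,NW,NE,W,E,N}
boundary = {SE,S,NW,NE,W,E,N} ∖ {} = {SE,S,NW,NE,W,E,N}

int(A) = {}
cl(A)  = {SE,S,NW,NE,W,E,N}
∂A     = {SE,S,NW,NE,W,E,N}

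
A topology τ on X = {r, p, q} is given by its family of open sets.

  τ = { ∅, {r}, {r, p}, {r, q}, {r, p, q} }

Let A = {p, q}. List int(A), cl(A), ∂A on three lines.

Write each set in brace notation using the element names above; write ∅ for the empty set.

int(A) = ∅
cl(A)  = {p, q}
∂A     = {p, q}

opens ⊆ A: ∅; union → int = ∅
complement {r}; its interior {r}; cl(A) = X∖{r} = {p, q}
boundary = {p, q} ∖ ∅ = {p, q}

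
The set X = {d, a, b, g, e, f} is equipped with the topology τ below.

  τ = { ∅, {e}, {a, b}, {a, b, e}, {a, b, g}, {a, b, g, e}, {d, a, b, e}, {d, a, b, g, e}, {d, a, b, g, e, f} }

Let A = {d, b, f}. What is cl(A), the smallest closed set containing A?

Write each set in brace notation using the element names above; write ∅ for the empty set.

{d, a, b, g, f}

complement {a, g, e}; its interior {e}; cl(A) = X∖{e} = {d, a, b, g, f}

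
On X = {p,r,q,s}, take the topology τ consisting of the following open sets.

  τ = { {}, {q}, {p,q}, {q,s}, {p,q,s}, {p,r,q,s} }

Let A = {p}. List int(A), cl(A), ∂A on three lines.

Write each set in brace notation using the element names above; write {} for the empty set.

U open, U⊆A: {}. int(A) = ⋃ = {}
X∖A={r,q,s}, int(X∖A)={q,s}, hence cl(A)={p,r}
∂A: remove int from cl → {p,r}

int(A) = {}
cl(A)  = {p,r}
∂A     = {p,r}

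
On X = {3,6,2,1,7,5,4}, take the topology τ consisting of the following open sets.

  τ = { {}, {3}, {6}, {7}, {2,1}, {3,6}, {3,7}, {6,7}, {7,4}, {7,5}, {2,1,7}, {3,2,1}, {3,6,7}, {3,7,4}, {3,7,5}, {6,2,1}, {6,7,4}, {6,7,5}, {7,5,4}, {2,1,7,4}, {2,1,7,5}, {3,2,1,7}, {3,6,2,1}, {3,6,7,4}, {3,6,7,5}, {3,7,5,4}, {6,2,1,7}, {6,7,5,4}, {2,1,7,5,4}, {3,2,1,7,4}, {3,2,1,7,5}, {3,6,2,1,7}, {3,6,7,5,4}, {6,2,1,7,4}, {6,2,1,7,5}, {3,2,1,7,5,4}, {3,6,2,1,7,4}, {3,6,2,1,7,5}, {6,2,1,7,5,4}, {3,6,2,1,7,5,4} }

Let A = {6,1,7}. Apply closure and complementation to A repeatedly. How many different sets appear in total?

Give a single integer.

8

complement {3,2,5,4}; its interior {3}; cl(A) = X∖{3} = {6,2,1,7,5,4}
With k = closure, c = complement:
  1. A     = {6,1,7}
  2. kA    = {6,2,1,7,5,4}
  3. cA    = {3,2,5,4}
  4. ckA   = {3}
  5. kcA   = {3,2,1,5,4}
  6. ckcA  = {6,7}
  7. kckcA = {6,7,5,4}
  8. ckckcA = {3,2,1}
k, c of each give nothing new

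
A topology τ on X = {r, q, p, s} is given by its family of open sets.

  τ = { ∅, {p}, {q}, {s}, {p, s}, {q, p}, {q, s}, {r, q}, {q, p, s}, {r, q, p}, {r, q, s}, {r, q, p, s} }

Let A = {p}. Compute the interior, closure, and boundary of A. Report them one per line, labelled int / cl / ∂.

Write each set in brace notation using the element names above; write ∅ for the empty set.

U open, U⊆A: ∅, {p}. int(A) = ⋃ = {p}
X∖A={r, q, s}, int(X∖A)={r, q, s}, hence cl(A)={p}
∂A: remove int from cl → ∅

int(A) = {p}
cl(A)  = {p}
∂A     = ∅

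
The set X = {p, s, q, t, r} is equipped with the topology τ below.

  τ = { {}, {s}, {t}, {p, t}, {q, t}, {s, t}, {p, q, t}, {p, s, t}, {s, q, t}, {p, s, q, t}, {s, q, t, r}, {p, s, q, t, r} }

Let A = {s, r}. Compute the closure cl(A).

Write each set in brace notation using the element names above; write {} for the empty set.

{s, r}

complement {p, q, t}; its interior {p, q, t}; cl(A) = X∖{p, q, t} = {s, r}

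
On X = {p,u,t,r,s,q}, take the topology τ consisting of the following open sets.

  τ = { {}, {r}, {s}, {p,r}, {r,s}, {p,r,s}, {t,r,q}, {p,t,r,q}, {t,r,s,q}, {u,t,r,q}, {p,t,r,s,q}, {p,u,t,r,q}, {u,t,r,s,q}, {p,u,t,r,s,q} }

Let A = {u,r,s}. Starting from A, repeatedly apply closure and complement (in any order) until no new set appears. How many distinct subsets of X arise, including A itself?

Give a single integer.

X∖A={p,t,q}, int(X∖A)={}, hence cl(A)={p,u,t,r,s,q}
Orbit (k=closure, c=complement):
  1. A     = {u,r,s}
  2. kA    = {p,u,t,r,s,q}
  3. cA    = {p,t,q}
  4. ckA   = {}
  5. kcA   = {p,u,t,q}
  6. ckcA  = {r,s}
(closed under both — stop)

6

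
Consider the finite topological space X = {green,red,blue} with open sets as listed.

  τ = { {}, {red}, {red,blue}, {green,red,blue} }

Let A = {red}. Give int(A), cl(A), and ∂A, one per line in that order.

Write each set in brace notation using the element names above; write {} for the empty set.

int(A) = {red}
cl(A)  = {green,red,blue}
∂A     = {green,blue}

open subsets of A: {}, {red}; so int(A) = {red}
closure: X∖int(X∖A) = X∖{} = {green,red,blue}
∂A = {green,red,blue} minus {red} = {green,blue}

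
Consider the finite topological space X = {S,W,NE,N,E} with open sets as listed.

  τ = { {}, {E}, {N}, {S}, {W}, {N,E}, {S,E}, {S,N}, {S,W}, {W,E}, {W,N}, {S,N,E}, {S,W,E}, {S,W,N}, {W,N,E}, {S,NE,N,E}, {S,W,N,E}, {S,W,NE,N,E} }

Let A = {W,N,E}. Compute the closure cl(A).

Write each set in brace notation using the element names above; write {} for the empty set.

{W,NE,N,E}

cl via duality: int({S,NE}) = {S}, so X∖{S} = {W,NE,N,E}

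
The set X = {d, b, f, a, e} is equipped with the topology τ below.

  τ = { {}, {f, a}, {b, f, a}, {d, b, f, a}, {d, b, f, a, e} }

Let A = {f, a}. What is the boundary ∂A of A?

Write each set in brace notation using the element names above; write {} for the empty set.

U open, U⊆A: {}, {f, a}. int(A) = ⋃ = {f, a}
X∖A={d, b, e}, int(X∖A)={}, hence cl(A)={d, b, f, a, e}
∂A: remove int from cl → {d, b, e}

{d, b, e}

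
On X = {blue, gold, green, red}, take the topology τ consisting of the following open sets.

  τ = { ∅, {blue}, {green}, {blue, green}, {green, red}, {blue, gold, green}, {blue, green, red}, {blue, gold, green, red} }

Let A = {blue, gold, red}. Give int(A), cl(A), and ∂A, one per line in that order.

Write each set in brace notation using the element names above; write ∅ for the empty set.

int(A) = {blue}
cl(A)  = {blue, gold, red}
∂A     = {gold, red}

interior: largest open inside A is {blue} (from ∅, {blue})
cl via duality: int({green}) = {green}, so X∖{green} = {blue, gold, red}
cl∖int = {gold, red}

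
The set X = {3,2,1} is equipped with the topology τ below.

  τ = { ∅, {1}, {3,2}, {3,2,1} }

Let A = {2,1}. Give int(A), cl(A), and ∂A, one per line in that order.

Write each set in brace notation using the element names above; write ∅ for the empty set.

int(A) = {1}
cl(A)  = {3,2,1}
∂A     = {3,2}

interior: largest open inside A is {1} (from ∅, {1})
cl via duality: int({3}) = ∅, so X∖∅ = {3,2,1}
cl∖int = {3,2}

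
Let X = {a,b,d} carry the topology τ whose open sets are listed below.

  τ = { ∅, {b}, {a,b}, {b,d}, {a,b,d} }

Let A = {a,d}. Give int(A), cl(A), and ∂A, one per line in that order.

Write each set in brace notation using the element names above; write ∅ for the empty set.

U open, U⊆A: ∅. int(A) = ⋃ = ∅
X∖A={b}, int(X∖A)={b}, hence cl(A)={a,d}
∂A: remove int from cl → {a,d}

int(A) = ∅
cl(A)  = {a,d}
∂A     = {a,d}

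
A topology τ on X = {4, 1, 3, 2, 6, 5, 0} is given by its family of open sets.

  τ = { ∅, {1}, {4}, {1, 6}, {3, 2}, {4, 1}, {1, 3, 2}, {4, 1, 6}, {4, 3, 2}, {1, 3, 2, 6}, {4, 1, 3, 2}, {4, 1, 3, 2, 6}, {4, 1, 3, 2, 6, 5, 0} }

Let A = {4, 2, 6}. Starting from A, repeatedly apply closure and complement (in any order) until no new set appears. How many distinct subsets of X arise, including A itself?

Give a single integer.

closure: X∖int(X∖A) = X∖{1} = {4, 3, 2, 6, 5, 0}
Let k=closure and c=complement:
  1. A     = {4, 2, 6}
  2. kA    = {4, 3, 2, 6, 5, 0}
  3. cA    = {1, 3, 5, 0}
  4. ckA   = {1}
  5. kcA   = {1, 3, 2, 6, 5, 0}
  6. kckA  = {1, 6, 5, 0}
  7. ckcA  = {4}
  8. ckckA = {4, 3, 2}
  9. kckcA = {4, 5, 0}
  10. kckckA = {4, 3, 2, 5, 0}
  11. ckckcA = {1, 3, 2, 6}
  12. ckckckA = {1, 6}
— saturated at 12

12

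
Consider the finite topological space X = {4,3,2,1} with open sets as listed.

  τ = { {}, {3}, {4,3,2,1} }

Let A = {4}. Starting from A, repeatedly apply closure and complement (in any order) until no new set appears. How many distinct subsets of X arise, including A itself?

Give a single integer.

complement {3,2,1}; its interior {3}; cl(A) = X∖{3} = {4,2,1}
With k = closure, c = complement:
  1. A     = {4}
  2. kA    = {4,2,1}
  3. cA    = {3,2,1}
  4. ckA   = {3}
  5. kcA   = {4,3,2,1}
  6. ckcA  = {}
k, c of each give nothing new

6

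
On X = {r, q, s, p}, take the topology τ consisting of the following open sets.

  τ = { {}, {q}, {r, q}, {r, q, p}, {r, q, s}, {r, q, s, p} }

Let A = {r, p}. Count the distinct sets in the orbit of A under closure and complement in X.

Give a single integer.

6

complement {q, s}; its interior {q}; cl(A) = X∖{q} = {r, s, p}
With k = closure, c = complement:
  1. A     = {r, p}
  2. kA    = {r, s, p}
  3. cA    = {q, s}
  4. ckA   = {q}
  5. kcA   = {r, q, s, p}
  6. ckcA  = {}
k, c of each give nothing new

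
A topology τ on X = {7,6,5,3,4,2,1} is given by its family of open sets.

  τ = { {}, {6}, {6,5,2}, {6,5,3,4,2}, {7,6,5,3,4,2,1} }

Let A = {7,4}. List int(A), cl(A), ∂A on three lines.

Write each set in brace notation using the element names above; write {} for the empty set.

int(A) = {}
cl(A)  = {7,3,4,1}
∂A     = {7,3,4,1}

opens ⊆ A: {}; union → int = {}
complement {6,5,3,2,1}; its interior {6,5,2}; cl(A) = X∖{6,5,2} = {7,3,4,1}
boundary = {7,3,4,1} ∖ {} = {7,3,4,1}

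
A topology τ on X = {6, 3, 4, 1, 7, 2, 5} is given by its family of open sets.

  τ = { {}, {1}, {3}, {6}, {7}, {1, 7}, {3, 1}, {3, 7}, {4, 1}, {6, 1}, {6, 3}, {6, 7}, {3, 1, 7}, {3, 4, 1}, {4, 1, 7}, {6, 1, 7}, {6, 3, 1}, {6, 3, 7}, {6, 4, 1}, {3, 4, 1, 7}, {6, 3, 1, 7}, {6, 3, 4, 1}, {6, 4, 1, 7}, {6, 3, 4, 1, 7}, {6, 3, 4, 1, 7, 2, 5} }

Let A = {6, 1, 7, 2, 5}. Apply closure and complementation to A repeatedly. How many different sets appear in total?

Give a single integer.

8

complement {3, 4}; its interior {3}; cl(A) = X∖{3} = {6, 4, 1, 7, 2, 5}
With k = closure, c = complement:
  1. A     = {6, 1, 7, 2, 5}
  2. kA    = {6, 4, 1, 7, 2, 5}
  3. cA    = {3, 4}
  4. ckA   = {3}
  5. kcA   = {3, 4, 2, 5}
  6. kckA  = {3, 2, 5}
  7. ckcA  = {6, 1, 7}
  8. ckckA = {6, 4, 1, 7}
k, c of each give nothing new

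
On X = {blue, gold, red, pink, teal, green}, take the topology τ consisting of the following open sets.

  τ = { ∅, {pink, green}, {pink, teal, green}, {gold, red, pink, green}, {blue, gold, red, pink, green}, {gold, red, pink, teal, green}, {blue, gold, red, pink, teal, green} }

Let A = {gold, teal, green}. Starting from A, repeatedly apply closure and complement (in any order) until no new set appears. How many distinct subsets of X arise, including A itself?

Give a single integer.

4

closure: X∖int(X∖A) = X∖∅ = {blue, gold, red, pink, teal, green}
Let k=closure and c=complement:
  1. A     = {gold, teal, green}
  2. kA    = {blue, gold, red, pink, teal, green}
  3. cA    = {blue, red, pink}
  4. ckA   = ∅
— saturated at 4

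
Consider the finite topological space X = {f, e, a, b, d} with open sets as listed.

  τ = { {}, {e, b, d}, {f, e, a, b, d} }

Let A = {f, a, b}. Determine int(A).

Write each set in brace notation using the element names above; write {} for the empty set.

{}

U open, U⊆A: {}. int(A) = ⋃ = {}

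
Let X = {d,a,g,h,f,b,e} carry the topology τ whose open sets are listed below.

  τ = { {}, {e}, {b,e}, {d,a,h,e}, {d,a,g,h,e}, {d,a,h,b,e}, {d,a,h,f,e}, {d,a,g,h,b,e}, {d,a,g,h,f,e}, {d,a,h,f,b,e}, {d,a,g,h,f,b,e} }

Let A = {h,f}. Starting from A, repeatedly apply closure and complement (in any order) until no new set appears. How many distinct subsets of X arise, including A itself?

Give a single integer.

6

X∖A={d,a,g,b,e}, int(X∖A)={b,e}, hence cl(A)={d,a,g,h,f}
Orbit (k=closure, c=complement):
  1. A     = {h,f}
  2. kA    = {d,a,g,h,f}
  3. cA    = {d,a,g,b,e}
  4. ckA   = {b,e}
  5. kcA   = {d,a,g,h,f,b,e}
  6. ckcA  = {}
(closed under both — stop)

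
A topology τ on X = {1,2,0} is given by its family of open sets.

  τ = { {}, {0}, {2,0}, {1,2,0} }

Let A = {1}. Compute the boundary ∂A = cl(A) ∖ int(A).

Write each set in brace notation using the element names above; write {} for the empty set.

{1}

opens ⊆ A: {}; union → int = {}
complement {2,0}; its interior {2,0}; cl(A) = X∖{2,0} = {1}
boundary = {1} ∖ {} = {1}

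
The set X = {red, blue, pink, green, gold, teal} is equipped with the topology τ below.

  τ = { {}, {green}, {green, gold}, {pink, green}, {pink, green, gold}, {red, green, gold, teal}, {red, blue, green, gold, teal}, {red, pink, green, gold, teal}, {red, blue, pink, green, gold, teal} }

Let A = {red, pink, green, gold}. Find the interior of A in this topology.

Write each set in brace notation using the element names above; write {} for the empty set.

{pink, green, gold}

opens ⊆ A: {}, {green}, {green, gold}, {pink, green}, {pink, green, gold}; union → int = {pink, green, gold}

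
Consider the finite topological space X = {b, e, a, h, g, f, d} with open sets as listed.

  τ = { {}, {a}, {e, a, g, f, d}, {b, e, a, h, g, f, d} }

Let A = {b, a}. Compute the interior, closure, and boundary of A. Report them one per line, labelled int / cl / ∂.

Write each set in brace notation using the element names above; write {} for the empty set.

interior: largest open inside A is {a} (from {}, {a})
cl via duality: int({e, h, g, f, d}) = {}, so X∖{} = {b, e, a, h, g, f, d}
cl∖int = {b, e, h, g, f, d}

int(A) = {a}
cl(A)  = {b, e, a, h, g, f, d}
∂A     = {b, e, h, g, f, d}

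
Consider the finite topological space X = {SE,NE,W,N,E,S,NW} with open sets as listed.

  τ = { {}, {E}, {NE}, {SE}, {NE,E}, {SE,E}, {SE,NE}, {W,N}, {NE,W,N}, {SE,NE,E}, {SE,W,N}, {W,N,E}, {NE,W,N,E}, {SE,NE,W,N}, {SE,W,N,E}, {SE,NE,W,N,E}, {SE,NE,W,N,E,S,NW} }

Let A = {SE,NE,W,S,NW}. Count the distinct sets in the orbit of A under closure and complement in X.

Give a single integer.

complement {N,E}; its interior {E}; cl(A) = X∖{E} = {SE,NE,W,N,S,NW}
With k = closure, c = complement:
  1. A     = {SE,NE,W,S,NW}
  2. kA    = {SE,NE,W,N,S,NW}
  3. cA    = {N,E}
  4. ckA   = {E}
  5. kcA   = {W,N,E,S,NW}
  6. kckA  = {E,S,NW}
  7. ckcA  = {SE,NE}
  8. ckckA = {SE,NE,W,N}
  9. kckcA = {SE,NE,S,NW}
  10. ckckcA = {W,N,E}
k, c of each give nothing new

10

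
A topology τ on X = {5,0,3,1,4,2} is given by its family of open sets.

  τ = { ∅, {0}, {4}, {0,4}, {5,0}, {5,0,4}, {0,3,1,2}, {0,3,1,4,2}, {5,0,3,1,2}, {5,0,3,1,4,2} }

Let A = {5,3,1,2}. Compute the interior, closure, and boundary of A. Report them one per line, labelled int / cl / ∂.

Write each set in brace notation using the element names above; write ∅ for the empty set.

int(A) = ∅
cl(A)  = {5,3,1,2}
∂A     = {5,3,1,2}

U open, U⊆A: ∅. int(A) = ⋃ = ∅
X∖A={0,4}, int(X∖A)={0,4}, hence cl(A)={5,3,1,2}
∂A: remove int from cl → {5,3,1,2}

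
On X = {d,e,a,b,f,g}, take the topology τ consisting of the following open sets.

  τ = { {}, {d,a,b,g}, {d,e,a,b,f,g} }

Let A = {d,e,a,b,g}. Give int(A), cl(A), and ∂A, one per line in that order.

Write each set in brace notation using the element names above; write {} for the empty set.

int(A) = {d,a,b,g}
cl(A)  = {d,e,a,b,f,g}
∂A     = {e,f}

open subsets of A: {}, {d,a,b,g}; so int(A) = {d,a,b,g}
closure: X∖int(X∖A) = X∖{} = {d,e,a,b,f,g}
∂A = {d,e,a,b,f,g} minus {d,a,b,g} = {e,f}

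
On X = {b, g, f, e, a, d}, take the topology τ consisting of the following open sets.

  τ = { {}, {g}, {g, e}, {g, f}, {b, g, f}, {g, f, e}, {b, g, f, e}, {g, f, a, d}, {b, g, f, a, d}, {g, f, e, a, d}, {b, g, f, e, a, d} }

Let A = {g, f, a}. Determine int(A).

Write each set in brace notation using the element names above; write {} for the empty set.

opens ⊆ A: {}, {g}, {g, f}; union → int = {g, f}

{g, f}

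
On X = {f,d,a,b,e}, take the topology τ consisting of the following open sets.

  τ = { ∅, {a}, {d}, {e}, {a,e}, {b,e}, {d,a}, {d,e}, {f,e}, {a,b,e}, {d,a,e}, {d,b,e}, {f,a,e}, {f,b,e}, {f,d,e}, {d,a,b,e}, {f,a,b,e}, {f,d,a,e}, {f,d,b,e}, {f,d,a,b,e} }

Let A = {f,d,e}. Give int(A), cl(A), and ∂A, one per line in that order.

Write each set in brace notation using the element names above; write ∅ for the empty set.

opens ⊆ A: ∅, {e}, {d}, {d,e}, {f,e}, {f,d,e}; union → int = {f,d,e}
complement {a,b}; its interior {a}; cl(A) = X∖{a} = {f,d,b,e}
boundary = {f,d,b,e} ∖ {f,d,e} = {b}

int(A) = {f,d,e}
cl(A)  = {f,d,b,e}
∂A     = {b}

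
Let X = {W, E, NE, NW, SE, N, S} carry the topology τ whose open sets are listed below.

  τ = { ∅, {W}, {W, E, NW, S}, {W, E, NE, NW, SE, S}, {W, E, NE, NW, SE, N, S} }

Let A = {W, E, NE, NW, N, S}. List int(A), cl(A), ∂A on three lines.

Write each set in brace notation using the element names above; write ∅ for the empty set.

interior: largest open inside A is {W, E, NW, S} (from ∅, {W}, {W, E, NW, S})
cl via duality: int({SE}) = ∅, so X∖∅ = {W, E, NE, NW, SE, N, S}
cl∖int = {NE, SE, N}

int(A) = {W, E, NW, S}
cl(A)  = {W, E, NE, NW, SE, N, S}
∂A     = {NE, SE, N}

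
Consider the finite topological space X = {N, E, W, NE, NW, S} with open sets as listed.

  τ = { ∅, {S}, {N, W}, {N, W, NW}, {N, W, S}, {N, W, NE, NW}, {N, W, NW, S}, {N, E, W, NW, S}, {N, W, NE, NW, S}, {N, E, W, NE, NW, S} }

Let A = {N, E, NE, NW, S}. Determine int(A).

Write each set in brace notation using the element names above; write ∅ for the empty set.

{S}

U open, U⊆A: ∅, {S}. int(A) = ⋃ = {S}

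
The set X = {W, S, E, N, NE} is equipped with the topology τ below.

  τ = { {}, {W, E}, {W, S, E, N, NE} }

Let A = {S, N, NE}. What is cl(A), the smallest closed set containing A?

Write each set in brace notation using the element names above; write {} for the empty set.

{S, N, NE}

complement {W, E}; its interior {W, E}; cl(A) = X∖{W, E} = {S, N, NE}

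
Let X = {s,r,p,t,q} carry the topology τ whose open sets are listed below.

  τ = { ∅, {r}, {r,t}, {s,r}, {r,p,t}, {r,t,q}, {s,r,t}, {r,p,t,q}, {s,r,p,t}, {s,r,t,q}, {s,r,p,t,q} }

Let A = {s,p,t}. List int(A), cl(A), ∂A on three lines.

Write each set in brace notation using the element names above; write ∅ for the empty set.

interior: largest open inside A is ∅ (from ∅)
cl via duality: int({r,q}) = {r}, so X∖{r} = {s,p,t,q}
cl∖int = {s,p,t,q}

int(A) = ∅
cl(A)  = {s,p,t,q}
∂A     = {s,p,t,q}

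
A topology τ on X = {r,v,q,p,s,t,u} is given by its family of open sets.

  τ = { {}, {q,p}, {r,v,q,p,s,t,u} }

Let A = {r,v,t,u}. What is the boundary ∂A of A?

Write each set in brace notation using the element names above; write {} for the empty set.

opens ⊆ A: {}; union → int = {}
complement {q,p,s}; its interior {q,p}; cl(A) = X∖{q,p} = {r,v,s,t,u}
boundary = {r,v,s,t,u} ∖ {} = {r,v,s,t,u}

{r,v,s,t,u}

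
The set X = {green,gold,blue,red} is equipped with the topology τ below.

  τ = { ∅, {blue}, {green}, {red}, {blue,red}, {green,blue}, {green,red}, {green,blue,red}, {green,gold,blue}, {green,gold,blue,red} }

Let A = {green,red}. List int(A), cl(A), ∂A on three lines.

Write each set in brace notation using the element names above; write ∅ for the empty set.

open subsets of A: ∅, {red}, {green}, {green,red}; so int(A) = {green,red}
closure: X∖int(X∖A) = X∖{blue} = {green,gold,red}
∂A = {green,gold,red} minus {green,red} = {gold}

int(A) = {green,red}
cl(A)  = {green,gold,red}
∂A     = {gold}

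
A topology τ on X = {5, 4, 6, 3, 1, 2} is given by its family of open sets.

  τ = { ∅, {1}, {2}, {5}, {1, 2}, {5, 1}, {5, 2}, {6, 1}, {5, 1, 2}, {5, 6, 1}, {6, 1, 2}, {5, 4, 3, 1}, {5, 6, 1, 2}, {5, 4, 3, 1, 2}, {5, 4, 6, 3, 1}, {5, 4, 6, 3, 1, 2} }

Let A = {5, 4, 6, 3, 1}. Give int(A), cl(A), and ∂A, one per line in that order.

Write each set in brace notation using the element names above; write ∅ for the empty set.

int(A) = {5, 4, 6, 3, 1}
cl(A)  = {5, 4, 6, 3, 1}
∂A     = ∅

open subsets of A: ∅, {1}, {5}, {6, 1}, {5, 1}, {5, 6, 1}, {5, 4, 3, 1}, {5, 4, 6, 3, 1}; so int(A) = {5, 4, 6, 3, 1}
closure: X∖int(X∖A) = X∖{2} = {5, 4, 6, 3, 1}
∂A = {5, 4, 6, 3, 1} minus {5, 4, 6, 3, 1} = ∅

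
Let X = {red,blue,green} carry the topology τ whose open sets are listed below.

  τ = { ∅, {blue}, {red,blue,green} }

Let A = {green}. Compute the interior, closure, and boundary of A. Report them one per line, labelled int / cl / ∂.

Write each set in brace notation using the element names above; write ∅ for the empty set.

opens ⊆ A: ∅; union → int = ∅
complement {red,blue}; its interior {blue}; cl(A) = X∖{blue} = {red,green}
boundary = {red,green} ∖ ∅ = {red,green}

int(A) = ∅
cl(A)  = {red,green}
∂A     = {red,green}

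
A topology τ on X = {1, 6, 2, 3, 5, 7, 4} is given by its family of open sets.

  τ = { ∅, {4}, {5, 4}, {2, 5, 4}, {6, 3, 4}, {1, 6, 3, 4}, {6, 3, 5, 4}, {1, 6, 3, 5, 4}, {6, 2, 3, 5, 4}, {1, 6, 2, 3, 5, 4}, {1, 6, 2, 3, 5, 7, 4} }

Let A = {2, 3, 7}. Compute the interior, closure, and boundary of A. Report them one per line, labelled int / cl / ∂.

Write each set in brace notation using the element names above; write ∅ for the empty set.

int(A) = ∅
cl(A)  = {1, 6, 2, 3, 7}
∂A     = {1, 6, 2, 3, 7}

open subsets of A: ∅; so int(A) = ∅
closure: X∖int(X∖A) = X∖{5, 4} = {1, 6, 2, 3, 7}
∂A = {1, 6, 2, 3, 7} minus ∅ = {1, 6, 2, 3, 7}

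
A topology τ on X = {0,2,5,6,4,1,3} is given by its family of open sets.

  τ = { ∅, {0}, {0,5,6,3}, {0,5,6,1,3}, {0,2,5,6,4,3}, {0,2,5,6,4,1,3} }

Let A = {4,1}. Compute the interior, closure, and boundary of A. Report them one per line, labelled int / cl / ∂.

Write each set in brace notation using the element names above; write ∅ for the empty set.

open subsets of A: ∅; so int(A) = ∅
closure: X∖int(X∖A) = X∖{0,5,6,3} = {2,4,1}
∂A = {2,4,1} minus ∅ = {2,4,1}

int(A) = ∅
cl(A)  = {2,4,1}
∂A     = {2,4,1}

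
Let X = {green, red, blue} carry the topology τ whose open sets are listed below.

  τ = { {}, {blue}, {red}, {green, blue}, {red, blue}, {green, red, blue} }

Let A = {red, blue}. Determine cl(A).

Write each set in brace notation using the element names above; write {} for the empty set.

complement {green}; its interior {}; cl(A) = X∖{} = {green, red, blue}

{green, red, blue}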